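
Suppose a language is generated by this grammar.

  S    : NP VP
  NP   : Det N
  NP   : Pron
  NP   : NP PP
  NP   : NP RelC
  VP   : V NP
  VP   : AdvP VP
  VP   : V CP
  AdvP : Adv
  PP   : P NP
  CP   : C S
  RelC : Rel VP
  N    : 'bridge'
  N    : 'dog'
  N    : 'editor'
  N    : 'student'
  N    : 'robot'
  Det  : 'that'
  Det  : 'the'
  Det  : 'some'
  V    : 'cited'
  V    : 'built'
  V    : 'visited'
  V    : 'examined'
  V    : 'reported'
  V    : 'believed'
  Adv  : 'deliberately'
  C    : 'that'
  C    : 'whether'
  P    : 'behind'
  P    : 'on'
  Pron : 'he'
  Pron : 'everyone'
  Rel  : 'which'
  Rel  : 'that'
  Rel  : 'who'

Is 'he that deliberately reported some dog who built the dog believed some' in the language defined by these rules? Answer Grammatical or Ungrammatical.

Ungrammatical

For S → NP VP, every NP-prefix leaves a non-VP remainder: after 'he' the remainder is not a VP; after 'he that deliberately reported some dog' the remainder is not a VP; after 'he that deliberately reported some dog who built the dog' the remainder is not a VP.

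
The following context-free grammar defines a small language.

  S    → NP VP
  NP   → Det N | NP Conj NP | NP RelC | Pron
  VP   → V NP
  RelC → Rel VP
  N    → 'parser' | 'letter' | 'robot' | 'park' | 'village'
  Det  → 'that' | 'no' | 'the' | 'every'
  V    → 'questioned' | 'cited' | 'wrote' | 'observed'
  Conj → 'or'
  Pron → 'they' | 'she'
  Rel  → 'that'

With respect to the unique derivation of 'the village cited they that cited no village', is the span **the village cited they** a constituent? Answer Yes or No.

No

[S [NP [Det the] [N village]] [VP [V cited] [NP [NP [Pron they]] [RelC [Rel that] [VP [V cited] [NP [Det no] [N village]]]]]]]
The smallest constituent containing 'the village cited they' is the S spanning 'the village cited they that cited no village'; no single node in the tree dominates exactly the given words.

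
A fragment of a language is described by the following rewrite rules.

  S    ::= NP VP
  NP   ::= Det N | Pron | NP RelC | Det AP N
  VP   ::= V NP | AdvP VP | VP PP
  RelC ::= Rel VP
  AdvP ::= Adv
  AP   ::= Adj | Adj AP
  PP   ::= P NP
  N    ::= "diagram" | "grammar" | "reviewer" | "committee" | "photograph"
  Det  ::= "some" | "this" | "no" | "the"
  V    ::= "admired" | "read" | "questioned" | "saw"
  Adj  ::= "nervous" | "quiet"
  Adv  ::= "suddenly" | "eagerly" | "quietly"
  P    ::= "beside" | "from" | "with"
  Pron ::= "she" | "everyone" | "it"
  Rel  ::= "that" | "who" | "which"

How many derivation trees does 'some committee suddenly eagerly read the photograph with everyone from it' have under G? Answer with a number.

Two of the 6 distinct bracketings:
[S [NP [Det some] [N committee]] [VP [AdvP [Adv suddenly]] [VP [AdvP [Adv eagerly]] [VP [VP [VP [V read] [NP [Det the] [N photograph]]] [PP [P with] [NP [Pron everyone]]]] [PP [P from] [NP [Pron it]]]]]]]
[S [NP [Det some] [N committee]] [VP [AdvP [Adv suddenly]] [VP [VP [AdvP [Adv eagerly]] [VP [VP [V read] [NP [Det the] [N photograph]]] [PP [P with] [NP [Pron everyone]]]]] [PP [P from] [NP [Pron it]]]]]]
The trees differ in how a recursive rule is bracketed over the same span.

6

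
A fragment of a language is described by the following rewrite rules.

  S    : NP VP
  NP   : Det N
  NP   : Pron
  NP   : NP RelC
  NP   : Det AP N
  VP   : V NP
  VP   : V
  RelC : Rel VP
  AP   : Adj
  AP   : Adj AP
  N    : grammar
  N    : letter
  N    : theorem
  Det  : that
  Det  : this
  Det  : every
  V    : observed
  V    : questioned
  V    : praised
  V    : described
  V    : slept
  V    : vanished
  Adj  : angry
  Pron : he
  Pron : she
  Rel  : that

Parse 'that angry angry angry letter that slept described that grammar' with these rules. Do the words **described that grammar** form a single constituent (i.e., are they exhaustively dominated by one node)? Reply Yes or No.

Yes

[S [NP [NP [Det that] [AP [Adj angry] [AP [Adj angry] [AP [Adj angry]]]] [N letter]] [RelC [Rel that] [VP [V slept]]]] [VP [V described] [NP [Det that] [N grammar]]]]
The words 'described that grammar' are exhaustively dominated by a single VP node (built by VP → V NP), so they form a constituent.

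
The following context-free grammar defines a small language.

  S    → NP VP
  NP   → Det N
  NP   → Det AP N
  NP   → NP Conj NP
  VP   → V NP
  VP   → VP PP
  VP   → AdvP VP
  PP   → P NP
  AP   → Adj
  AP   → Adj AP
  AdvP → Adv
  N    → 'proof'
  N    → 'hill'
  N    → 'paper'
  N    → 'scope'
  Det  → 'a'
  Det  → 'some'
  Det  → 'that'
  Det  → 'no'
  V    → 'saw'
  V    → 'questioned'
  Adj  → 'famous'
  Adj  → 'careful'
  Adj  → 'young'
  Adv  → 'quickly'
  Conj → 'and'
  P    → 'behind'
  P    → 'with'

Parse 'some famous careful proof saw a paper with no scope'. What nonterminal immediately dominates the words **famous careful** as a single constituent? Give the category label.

S
  NP
    Det: some
    AP
      Adj: famous
      AP
        Adj: careful
    N: proof
  VP
    VP
      V: saw
      NP
        Det: a
        N: paper
    PP
      P: with
      NP
        Det: no
        N: scope
The span 'famous careful' is the AP node built by AP → Adj AP.

AP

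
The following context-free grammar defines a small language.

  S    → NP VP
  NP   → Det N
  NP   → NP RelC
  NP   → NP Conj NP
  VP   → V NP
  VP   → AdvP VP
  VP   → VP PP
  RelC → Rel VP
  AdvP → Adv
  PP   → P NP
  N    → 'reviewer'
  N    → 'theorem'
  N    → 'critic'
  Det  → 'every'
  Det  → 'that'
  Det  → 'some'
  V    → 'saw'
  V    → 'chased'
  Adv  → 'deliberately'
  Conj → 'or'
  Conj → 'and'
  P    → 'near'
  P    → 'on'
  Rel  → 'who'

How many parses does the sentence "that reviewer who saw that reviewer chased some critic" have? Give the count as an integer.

1

[S [NP [NP [Det that] [N reviewer]] [RelC [Rel who] [VP [V saw] [NP [Det that] [N reviewer]]]]] [VP [V chased] [NP [Det some] [N critic]]]]
No rule offers an alternative attachment or grouping for any span, so this is the only derivation.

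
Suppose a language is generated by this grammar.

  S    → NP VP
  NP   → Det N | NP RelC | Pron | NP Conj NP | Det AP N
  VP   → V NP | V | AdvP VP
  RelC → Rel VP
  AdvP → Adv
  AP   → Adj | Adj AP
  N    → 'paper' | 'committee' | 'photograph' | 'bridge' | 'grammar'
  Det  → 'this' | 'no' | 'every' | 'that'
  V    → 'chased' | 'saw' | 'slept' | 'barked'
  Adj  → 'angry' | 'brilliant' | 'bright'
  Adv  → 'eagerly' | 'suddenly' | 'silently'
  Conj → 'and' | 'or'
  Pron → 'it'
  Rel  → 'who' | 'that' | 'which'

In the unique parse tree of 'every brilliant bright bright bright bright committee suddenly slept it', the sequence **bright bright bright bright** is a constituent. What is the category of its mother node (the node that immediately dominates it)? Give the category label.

AP

[S [NP [Det every] [AP [Adj brilliant] [AP [Adj bright] [AP [Adj bright] [AP [Adj bright] [AP [Adj bright]]]]]] [N committee]] [VP [AdvP [Adv suddenly]] [VP [V slept] [NP [Pron it]]]]]
The span 'bright bright bright bright' is the AP node built by AP → Adj AP.
Its mother is the AP built by AP → Adj AP.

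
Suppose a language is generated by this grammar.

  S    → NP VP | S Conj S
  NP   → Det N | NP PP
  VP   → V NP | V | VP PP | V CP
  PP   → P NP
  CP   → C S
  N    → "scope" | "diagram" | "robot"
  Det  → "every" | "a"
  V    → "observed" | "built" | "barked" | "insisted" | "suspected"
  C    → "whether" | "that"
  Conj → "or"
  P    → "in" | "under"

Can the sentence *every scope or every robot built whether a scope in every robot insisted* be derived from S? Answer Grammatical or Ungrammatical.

For S → NP VP, the only prefix that parses as NP is 'every scope', but the remainder 'or every robot built whether a scope in every robot insisted' is not a VP under these rules. The alternative S rule S → S Conj S likewise has no satisfying split.

Ungrammatical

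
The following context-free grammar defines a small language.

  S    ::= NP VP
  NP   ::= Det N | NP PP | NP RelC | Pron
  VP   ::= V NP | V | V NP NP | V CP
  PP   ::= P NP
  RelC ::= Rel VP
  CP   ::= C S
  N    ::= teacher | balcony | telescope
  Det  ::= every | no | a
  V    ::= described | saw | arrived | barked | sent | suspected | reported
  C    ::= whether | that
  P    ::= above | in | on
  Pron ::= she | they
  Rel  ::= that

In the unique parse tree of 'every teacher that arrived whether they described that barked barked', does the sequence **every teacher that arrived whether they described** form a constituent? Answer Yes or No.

[S [NP [NP [NP [Det every] [N teacher]] [RelC [Rel that] [VP [V arrived] [CP [C whether] [S [NP [Pron they]] [VP [V described]]]]]]] [RelC [Rel that] [VP [V barked]]]] [VP [V barked]]]
The words 'every teacher that arrived whether they described' are exhaustively dominated by a single NP node (built by NP → NP RelC), so they form a constituent.

Yes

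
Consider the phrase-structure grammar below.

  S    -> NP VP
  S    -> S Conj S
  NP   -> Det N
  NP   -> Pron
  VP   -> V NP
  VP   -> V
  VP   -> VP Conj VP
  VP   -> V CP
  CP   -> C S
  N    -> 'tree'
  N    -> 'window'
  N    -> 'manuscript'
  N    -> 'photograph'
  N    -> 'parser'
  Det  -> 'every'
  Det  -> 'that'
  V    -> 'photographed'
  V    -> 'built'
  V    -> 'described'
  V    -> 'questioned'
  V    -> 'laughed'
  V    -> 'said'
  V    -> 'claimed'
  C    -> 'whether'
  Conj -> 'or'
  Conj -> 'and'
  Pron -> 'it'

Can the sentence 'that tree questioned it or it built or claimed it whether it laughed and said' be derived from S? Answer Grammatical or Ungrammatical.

A Pron word can never sit immediately before a C word in any string this grammar generates, so the substring 'it whether' rules out a derivation.

Ungrammatical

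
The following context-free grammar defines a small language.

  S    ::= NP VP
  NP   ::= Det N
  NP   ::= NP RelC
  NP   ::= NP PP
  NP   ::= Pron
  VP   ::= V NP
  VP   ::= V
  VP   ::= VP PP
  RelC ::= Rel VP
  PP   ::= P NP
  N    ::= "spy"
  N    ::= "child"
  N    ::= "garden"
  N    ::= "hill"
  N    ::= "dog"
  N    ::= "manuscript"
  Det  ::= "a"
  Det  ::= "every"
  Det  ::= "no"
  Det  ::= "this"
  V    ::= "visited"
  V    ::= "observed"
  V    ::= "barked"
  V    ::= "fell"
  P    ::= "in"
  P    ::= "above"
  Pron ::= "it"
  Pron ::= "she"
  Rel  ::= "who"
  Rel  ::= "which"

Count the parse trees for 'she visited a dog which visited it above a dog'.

4

Two of the 4 distinct bracketings:
[S [NP [Pron she]] [VP [V visited] [NP [NP [Det a] [N dog]] [RelC [Rel which] [VP [V visited] [NP [NP [Pron it]] [PP [P above] [NP [Det a] [N dog]]]]]]]]]
[S [NP [Pron she]] [VP [V visited] [NP [NP [Det a] [N dog]] [RelC [Rel which] [VP [VP [V visited] [NP [Pron it]]] [PP [P above] [NP [Det a] [N dog]]]]]]]]
The difference turns on whether NP → NP PP is used at the relevant span, versus an alternative expansion of NP.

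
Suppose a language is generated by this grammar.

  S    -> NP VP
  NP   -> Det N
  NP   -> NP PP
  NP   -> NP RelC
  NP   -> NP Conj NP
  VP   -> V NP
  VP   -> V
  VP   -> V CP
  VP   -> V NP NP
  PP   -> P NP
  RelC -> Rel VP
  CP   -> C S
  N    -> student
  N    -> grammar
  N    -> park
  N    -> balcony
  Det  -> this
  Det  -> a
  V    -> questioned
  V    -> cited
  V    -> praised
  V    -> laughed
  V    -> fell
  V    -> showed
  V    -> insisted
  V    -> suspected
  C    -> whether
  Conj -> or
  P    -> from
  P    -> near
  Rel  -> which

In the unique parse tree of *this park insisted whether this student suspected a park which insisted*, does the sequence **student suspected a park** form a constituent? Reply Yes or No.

[S [NP [Det this] [N park]] [VP [V insisted] [CP [C whether] [S [NP [Det this] [N student]] [VP [V suspected] [NP [NP [Det a] [N park]] [RelC [Rel which] [VP [V insisted]]]]]]]]]
The smallest constituent containing 'student suspected a park' is the S spanning 'this student suspected a park which insisted'; no single node in the tree dominates exactly the given words.

No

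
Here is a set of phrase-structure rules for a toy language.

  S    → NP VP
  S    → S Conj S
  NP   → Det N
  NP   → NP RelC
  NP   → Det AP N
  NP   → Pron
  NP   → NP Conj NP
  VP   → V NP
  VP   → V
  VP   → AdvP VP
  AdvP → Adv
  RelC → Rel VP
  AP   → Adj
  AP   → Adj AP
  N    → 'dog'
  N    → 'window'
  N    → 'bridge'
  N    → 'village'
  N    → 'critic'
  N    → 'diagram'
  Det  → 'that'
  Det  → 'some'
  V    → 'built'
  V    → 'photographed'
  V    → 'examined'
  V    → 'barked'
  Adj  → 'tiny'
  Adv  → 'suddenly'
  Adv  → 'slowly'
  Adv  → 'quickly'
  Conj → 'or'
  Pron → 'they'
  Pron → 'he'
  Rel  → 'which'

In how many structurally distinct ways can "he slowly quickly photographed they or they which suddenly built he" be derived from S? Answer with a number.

The two bracketings:
[S [NP [Pron he]] [VP [AdvP [Adv slowly]] [VP [AdvP [Adv quickly]] [VP [V photographed] [NP [NP [NP [Pron they]] [Conj or] [NP [Pron they]]] [RelC [Rel which] [VP [AdvP [Adv suddenly]] [VP [V built] [NP [Pron he]]]]]]]]]]
[S [NP [Pron he]] [VP [AdvP [Adv slowly]] [VP [AdvP [Adv quickly]] [VP [V photographed] [NP [NP [Pron they]] [Conj or] [NP [NP [Pron they]] [RelC [Rel which] [VP [AdvP [Adv suddenly]] [VP [V built] [NP [Pron he]]]]]]]]]]]
The trees differ in how a recursive rule is bracketed over the same span.

2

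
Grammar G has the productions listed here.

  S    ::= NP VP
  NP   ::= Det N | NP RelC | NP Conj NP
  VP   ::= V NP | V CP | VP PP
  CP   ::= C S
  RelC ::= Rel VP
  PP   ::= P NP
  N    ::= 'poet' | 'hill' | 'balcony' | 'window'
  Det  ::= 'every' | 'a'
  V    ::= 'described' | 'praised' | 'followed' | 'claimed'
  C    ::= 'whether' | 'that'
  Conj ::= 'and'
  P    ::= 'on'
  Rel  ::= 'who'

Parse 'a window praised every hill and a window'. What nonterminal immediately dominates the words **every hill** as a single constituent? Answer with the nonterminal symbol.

S
  NP
    Det: a
    N: window
  VP
    V: praised
    NP
      NP
        Det: every
        N: hill
      Conj: and
      NP
        Det: a
        N: window
The span 'every hill' is the NP node built by NP → Det N.

NP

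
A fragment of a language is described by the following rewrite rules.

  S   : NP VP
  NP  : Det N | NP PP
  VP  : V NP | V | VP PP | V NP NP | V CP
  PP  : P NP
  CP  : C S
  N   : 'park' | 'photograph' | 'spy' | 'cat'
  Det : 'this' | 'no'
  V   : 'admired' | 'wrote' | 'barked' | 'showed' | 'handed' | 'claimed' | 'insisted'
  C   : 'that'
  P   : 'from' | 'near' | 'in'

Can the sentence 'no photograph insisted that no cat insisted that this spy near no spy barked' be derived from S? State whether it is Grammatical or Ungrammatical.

Grammatical

S
  NP
    Det: no
    N: photograph
  VP
    V: insisted
    CP
      C: that
      S
        NP
          Det: no
          N: cat
        VP
          V: insisted
          CP
            C: that
            S
              NP
                NP
                  Det: this
                  N: spy
                PP
                  P: near
                  NP
                    Det: no
                    N: spy
              VP
                V: barked
Every word is introduced by a lexical rule and the phrasal rules combine the resulting categories into a single S.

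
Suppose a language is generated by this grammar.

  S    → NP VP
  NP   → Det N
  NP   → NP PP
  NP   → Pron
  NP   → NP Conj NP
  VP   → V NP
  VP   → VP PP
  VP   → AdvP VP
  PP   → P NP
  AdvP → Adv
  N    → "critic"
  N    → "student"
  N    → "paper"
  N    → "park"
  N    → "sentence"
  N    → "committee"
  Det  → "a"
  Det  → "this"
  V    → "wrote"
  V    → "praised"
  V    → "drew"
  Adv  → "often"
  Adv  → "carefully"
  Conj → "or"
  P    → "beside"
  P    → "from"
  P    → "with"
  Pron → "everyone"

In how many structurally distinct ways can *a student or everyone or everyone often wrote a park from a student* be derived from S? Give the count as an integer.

Two of the 6 distinct bracketings:
[S [NP [NP [Det a] [N student]] [Conj or] [NP [NP [Pron everyone]] [Conj or] [NP [Pron everyone]]]] [VP [VP [AdvP [Adv often]] [VP [V wrote] [NP [Det a] [N park]]]] [PP [P from] [NP [Det a] [N student]]]]]
[S [NP [NP [Det a] [N student]] [Conj or] [NP [NP [Pron everyone]] [Conj or] [NP [Pron everyone]]]] [VP [AdvP [Adv often]] [VP [V wrote] [NP [NP [Det a] [N park]] [PP [P from] [NP [Det a] [N student]]]]]]]
The difference turns on whether NP → NP PP is used at the relevant span, versus an alternative expansion of NP.

6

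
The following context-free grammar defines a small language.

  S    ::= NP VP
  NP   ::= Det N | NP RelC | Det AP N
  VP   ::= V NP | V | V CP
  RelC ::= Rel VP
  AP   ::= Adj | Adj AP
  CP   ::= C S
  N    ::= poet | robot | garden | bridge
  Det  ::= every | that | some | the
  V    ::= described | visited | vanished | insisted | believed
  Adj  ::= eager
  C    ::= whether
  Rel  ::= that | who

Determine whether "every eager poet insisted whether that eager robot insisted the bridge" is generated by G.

S
  NP
    Det: every
    AP
      Adj: eager
    N: poet
  VP
    V: insisted
    CP
      C: whether
      S
        NP
          Det: that
          AP
            Adj: eager
          N: robot
        VP
          V: insisted
          NP
            Det: the
            N: bridge
Each bracket corresponds to one application of a listed rule, so the string is derivable from S.

Grammatical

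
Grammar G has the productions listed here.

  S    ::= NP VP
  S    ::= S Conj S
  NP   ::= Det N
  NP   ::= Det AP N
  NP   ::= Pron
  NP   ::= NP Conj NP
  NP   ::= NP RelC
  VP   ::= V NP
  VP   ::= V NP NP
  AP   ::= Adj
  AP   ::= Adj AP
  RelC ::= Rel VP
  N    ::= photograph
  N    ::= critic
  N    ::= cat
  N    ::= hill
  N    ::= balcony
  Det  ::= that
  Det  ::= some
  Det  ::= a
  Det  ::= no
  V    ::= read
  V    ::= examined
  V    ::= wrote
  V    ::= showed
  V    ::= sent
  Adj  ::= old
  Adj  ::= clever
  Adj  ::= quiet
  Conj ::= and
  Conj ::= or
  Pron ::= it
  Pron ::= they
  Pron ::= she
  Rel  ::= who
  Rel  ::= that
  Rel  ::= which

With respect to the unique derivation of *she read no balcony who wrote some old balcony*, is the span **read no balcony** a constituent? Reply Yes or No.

[S [NP [Pron she]] [VP [V read] [NP [NP [Det no] [N balcony]] [RelC [Rel who] [VP [V wrote] [NP [Det some] [AP [Adj old]] [N balcony]]]]]]]
The smallest constituent containing 'read no balcony' is the VP spanning 'read no balcony who wrote some old balcony'; no single node in the tree dominates exactly the given words.

No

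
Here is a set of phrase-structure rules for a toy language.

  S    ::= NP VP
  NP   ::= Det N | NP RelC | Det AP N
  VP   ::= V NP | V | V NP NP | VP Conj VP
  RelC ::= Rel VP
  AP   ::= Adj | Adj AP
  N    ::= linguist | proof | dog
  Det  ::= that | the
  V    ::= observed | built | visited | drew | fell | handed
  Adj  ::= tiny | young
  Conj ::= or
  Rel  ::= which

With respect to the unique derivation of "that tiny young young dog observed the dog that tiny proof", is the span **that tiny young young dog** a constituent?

Yes

[S [NP [Det that] [AP [Adj tiny] [AP [Adj young] [AP [Adj young]]]] [N dog]] [VP [V observed] [NP [Det the] [N dog]] [NP [Det that] [AP [Adj tiny]] [N proof]]]]
The words 'that tiny young young dog' are exhaustively dominated by a single NP node (built by NP → Det AP N), so they form a constituent.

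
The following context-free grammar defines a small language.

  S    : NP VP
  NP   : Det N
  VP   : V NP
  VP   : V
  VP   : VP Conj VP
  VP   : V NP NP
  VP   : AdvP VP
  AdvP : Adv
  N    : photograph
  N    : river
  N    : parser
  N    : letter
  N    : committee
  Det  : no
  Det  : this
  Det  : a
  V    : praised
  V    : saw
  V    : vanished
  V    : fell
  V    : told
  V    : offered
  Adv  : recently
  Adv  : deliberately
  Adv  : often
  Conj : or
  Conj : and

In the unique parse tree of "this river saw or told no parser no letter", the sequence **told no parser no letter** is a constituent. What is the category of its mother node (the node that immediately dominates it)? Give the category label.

S
  NP
    Det: this
    N: river
  VP
    VP
      V: saw
    Conj: or
    VP
      V: told
      NP
        Det: no
        N: parser
      NP
        Det: no
        N: letter
The span 'told no parser no letter' is the VP node built by VP → V NP NP.
Its mother is the VP built by VP → VP Conj VP.

VP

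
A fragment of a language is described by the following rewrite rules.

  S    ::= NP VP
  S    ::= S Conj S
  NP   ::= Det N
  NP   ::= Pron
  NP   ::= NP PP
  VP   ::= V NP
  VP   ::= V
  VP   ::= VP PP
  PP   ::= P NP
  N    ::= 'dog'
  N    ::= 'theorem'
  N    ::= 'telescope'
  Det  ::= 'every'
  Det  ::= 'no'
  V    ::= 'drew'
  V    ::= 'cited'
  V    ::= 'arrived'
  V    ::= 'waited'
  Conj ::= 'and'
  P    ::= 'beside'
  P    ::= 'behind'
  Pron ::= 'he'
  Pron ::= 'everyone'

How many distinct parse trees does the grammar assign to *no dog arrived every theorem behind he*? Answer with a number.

2

The two bracketings:
[S [NP [Det no] [N dog]] [VP [V arrived] [NP [NP [Det every] [N theorem]] [PP [P behind] [NP [Pron he]]]]]]
[S [NP [Det no] [N dog]] [VP [VP [V arrived] [NP [Det every] [N theorem]]] [PP [P behind] [NP [Pron he]]]]]
The difference turns on whether NP → NP PP is used at the relevant span, versus an alternative expansion of NP.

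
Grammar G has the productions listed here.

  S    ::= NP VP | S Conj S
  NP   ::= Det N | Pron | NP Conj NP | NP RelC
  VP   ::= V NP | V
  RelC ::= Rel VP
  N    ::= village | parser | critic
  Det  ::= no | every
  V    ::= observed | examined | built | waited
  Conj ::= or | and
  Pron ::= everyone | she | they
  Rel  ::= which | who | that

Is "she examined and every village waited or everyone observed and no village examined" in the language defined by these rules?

[S [S [NP [Pron she]] [VP [V examined]]] [Conj and] [S [S [NP [Det every] [N village]] [VP [V waited]]] [Conj or] [S [S [NP [Pron everyone]] [VP [V observed]]] [Conj and] [S [NP [Det no] [N village]] [VP [V examined]]]]]]
Every word is introduced by a lexical rule and the phrasal rules combine the resulting categories into a single S.

Grammatical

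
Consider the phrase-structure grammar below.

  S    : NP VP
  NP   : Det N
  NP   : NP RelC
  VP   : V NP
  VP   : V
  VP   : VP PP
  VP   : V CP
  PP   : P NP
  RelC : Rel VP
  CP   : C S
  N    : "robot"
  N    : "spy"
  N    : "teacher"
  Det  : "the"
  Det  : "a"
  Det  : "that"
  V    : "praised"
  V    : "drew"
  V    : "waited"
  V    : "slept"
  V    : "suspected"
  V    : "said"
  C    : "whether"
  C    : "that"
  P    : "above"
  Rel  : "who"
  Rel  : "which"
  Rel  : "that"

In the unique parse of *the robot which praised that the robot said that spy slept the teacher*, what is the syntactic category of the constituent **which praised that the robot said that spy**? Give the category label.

S
  NP
    NP
      Det: the
      N: robot
    RelC
      Rel: which
      VP
        V: praised
        CP
          C: that
          S
            NP
              Det: the
              N: robot
            VP
              V: said
              NP
                Det: that
                N: spy
  VP
    V: slept
    NP
      Det: the
      N: teacher
The span 'which praised that the robot said that spy' is the RelC node built by RelC → Rel VP.

RelC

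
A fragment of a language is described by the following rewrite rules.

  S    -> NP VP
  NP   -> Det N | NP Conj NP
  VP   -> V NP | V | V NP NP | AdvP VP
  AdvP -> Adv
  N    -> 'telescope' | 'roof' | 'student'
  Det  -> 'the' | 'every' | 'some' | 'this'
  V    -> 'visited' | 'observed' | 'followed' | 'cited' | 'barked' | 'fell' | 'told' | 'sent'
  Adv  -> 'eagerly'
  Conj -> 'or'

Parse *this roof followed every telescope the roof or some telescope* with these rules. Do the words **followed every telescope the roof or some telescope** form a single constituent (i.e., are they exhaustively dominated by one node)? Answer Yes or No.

[S [NP [Det this] [N roof]] [VP [V followed] [NP [Det every] [N telescope]] [NP [NP [Det the] [N roof]] [Conj or] [NP [Det some] [N telescope]]]]]
The words 'followed every telescope the roof or some telescope' are exhaustively dominated by a single VP node (built by VP → V NP NP), so they form a constituent.

Yes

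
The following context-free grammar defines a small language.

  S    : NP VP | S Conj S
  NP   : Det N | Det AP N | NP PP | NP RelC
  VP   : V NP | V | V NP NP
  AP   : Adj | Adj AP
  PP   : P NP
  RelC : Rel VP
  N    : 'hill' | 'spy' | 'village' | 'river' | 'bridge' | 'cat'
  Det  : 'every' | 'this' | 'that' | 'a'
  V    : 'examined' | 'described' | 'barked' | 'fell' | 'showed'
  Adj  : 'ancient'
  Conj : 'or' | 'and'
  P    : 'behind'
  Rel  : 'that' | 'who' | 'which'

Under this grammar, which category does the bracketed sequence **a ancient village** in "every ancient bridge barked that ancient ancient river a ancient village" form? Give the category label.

[S [NP [Det every] [AP [Adj ancient]] [N bridge]] [VP [V barked] [NP [Det that] [AP [Adj ancient] [AP [Adj ancient]]] [N river]] [NP [Det a] [AP [Adj ancient]] [N village]]]]
The span 'a ancient village' is the NP node built by NP → Det AP N.

NP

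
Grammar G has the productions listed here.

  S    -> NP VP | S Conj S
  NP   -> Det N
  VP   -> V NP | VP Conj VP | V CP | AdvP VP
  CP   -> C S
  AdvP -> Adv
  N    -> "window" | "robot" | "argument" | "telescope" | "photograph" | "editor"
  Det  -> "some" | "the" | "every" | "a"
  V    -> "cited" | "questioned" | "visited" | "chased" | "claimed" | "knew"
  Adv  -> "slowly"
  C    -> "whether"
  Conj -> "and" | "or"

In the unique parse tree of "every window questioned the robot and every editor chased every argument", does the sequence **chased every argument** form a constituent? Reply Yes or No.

Yes

[S [S [NP [Det every] [N window]] [VP [V questioned] [NP [Det the] [N robot]]]] [Conj and] [S [NP [Det every] [N editor]] [VP [V chased] [NP [Det every] [N argument]]]]]
The words 'chased every argument' are exhaustively dominated by a single VP node (built by VP → V NP), so they form a constituent.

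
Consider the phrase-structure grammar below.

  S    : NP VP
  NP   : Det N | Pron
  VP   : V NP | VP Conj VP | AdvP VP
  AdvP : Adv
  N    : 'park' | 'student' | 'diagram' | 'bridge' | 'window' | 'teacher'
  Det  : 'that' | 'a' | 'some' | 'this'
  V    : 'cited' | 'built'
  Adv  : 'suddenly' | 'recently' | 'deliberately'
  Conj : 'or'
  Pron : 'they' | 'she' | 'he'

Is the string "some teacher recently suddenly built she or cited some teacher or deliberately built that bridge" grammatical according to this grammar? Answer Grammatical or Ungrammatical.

[S [NP [Det some] [N teacher]] [VP [VP [AdvP [Adv recently]] [VP [AdvP [Adv suddenly]] [VP [V built] [NP [Pron she]]]]] [Conj or] [VP [VP [V cited] [NP [Det some] [N teacher]]] [Conj or] [VP [AdvP [Adv deliberately]] [VP [V built] [NP [Det that] [N bridge]]]]]]]
The bracketing above is licensed at every node by one of the given productions, with S at the root.

Grammatical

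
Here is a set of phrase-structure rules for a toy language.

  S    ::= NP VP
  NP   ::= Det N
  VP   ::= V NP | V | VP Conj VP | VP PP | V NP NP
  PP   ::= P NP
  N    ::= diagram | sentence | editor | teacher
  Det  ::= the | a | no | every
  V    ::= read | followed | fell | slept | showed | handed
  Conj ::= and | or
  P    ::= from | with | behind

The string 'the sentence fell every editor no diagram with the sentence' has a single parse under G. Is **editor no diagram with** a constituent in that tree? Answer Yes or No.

[S [NP [Det the] [N sentence]] [VP [VP [V fell] [NP [Det every] [N editor]] [NP [Det no] [N diagram]]] [PP [P with] [NP [Det the] [N sentence]]]]]
The smallest constituent containing 'editor no diagram with' is the VP spanning 'fell every editor no diagram with the sentence'; no single node in the tree dominates exactly the given words.

No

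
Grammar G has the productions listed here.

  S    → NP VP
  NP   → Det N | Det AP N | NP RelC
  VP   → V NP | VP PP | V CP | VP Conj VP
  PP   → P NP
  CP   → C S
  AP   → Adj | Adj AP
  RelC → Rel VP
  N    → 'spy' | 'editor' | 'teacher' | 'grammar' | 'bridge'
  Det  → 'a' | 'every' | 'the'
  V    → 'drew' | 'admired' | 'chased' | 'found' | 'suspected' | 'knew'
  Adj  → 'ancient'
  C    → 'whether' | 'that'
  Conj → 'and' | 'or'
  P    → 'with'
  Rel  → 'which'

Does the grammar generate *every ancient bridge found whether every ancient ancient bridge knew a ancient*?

Ungrammatical

For S → NP VP, the only prefix that parses as NP is 'every ancient bridge', but the remainder 'found whether every ancient ancient bridge knew a ancient' is not a VP under these rules.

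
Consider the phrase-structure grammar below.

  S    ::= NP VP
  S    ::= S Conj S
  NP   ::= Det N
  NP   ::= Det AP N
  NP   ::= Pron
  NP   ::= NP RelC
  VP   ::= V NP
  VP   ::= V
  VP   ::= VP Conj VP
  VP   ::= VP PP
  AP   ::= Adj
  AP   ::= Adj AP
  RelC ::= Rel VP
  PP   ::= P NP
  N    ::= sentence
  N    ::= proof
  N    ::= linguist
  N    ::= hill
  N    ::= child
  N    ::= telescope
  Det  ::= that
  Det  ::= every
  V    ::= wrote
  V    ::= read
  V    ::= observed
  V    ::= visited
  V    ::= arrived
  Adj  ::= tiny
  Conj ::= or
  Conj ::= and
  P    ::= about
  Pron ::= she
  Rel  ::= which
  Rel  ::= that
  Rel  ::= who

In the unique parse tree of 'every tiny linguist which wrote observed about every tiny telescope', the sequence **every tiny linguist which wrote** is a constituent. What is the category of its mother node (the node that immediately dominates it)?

S

S
  NP
    NP
      Det: every
      AP
        Adj: tiny
      N: linguist
    RelC
      Rel: which
      VP
        V: wrote
  VP
    VP
      V: observed
    PP
      P: about
      NP
        Det: every
        AP
          Adj: tiny
        N: telescope
The span 'every tiny linguist which wrote' is the NP node built by NP → NP RelC.
Its mother is the S built by S → NP VP.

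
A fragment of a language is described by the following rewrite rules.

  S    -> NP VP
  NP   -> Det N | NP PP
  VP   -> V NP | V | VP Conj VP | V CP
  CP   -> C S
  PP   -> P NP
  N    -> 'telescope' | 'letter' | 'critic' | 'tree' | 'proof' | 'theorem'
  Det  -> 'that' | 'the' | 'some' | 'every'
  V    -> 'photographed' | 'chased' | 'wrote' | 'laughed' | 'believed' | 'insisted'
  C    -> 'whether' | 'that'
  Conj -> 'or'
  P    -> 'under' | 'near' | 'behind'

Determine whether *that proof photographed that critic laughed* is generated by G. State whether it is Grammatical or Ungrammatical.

Ungrammatical

For S → NP VP, the only prefix that parses as NP is 'that proof', but the remainder 'photographed that critic laughed' is not a VP under these rules.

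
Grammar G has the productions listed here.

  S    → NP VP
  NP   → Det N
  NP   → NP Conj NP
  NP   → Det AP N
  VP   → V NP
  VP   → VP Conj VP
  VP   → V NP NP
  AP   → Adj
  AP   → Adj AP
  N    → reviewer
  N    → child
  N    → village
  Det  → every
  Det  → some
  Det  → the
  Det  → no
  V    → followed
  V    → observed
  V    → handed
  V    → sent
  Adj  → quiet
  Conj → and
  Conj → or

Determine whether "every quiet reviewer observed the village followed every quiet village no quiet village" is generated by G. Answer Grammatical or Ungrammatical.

For S → NP VP, the only prefix that parses as NP is 'every quiet reviewer', but the remainder 'observed the village followed every quiet village no quiet village' is not a VP under these rules.

Ungrammatical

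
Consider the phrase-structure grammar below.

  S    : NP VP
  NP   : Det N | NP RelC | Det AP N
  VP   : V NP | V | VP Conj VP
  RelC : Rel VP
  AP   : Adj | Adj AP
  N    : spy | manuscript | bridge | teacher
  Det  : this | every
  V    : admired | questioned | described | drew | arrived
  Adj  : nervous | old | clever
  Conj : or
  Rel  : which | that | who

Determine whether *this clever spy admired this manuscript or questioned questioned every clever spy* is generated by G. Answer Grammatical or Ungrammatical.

Ungrammatical

For S → NP VP, the only prefix that parses as NP is 'this clever spy', but the remainder 'admired this manuscript or questioned questioned every clever spy' is not a VP under these rules.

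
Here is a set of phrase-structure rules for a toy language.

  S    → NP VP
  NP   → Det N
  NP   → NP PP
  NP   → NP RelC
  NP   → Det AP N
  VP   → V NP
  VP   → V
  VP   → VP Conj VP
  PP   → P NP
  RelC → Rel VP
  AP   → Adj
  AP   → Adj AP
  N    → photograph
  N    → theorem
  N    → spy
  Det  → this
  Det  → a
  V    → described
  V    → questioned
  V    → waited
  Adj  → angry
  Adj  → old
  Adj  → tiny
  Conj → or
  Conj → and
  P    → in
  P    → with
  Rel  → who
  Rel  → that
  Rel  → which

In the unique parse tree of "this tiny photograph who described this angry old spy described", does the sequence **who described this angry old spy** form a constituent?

Yes

[S [NP [NP [Det this] [AP [Adj tiny]] [N photograph]] [RelC [Rel who] [VP [V described] [NP [Det this] [AP [Adj angry] [AP [Adj old]]] [N spy]]]]] [VP [V described]]]
The words 'who described this angry old spy' are exhaustively dominated by a single RelC node (built by RelC → Rel VP), so they form a constituent.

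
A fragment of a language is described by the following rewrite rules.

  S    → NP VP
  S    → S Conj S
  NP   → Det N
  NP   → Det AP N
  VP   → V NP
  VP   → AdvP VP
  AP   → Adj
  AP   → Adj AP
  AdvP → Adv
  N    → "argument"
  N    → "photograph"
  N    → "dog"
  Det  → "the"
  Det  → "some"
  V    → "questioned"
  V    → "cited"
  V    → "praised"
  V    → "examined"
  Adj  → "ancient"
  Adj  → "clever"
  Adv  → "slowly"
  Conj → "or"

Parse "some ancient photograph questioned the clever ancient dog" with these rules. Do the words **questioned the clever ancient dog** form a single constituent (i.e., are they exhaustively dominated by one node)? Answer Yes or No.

[S [NP [Det some] [AP [Adj ancient]] [N photograph]] [VP [V questioned] [NP [Det the] [AP [Adj clever] [AP [Adj ancient]]] [N dog]]]]
The words 'questioned the clever ancient dog' are exhaustively dominated by a single VP node (built by VP → V NP), so they form a constituent.

Yes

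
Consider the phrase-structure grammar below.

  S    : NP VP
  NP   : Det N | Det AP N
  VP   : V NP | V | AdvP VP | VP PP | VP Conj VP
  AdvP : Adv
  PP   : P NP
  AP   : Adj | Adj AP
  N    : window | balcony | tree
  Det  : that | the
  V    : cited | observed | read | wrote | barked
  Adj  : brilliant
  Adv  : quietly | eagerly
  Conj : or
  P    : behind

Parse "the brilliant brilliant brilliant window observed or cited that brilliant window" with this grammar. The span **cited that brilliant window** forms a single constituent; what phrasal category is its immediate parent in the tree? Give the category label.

S
  NP
    Det: the
    AP
      Adj: brilliant
      AP
        Adj: brilliant
        AP
          Adj: brilliant
    N: window
  VP
    VP
      V: observed
    Conj: or
    VP
      V: cited
      NP
        Det: that
        AP
          Adj: brilliant
        N: window
The span 'cited that brilliant window' is the VP node built by VP → V NP.
Its mother is the VP built by VP → VP Conj VP.

VP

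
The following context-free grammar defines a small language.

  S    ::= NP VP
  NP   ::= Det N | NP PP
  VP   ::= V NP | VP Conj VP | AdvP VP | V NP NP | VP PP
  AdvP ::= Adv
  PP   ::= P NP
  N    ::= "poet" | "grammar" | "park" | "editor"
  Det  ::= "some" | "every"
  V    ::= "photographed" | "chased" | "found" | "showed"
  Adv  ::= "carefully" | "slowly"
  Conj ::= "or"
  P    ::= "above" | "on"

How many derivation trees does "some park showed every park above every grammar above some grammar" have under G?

Two of the 5 distinct bracketings:
[S [NP [Det some] [N park]] [VP [V showed] [NP [NP [Det every] [N park]] [PP [P above] [NP [NP [Det every] [N grammar]] [PP [P above] [NP [Det some] [N grammar]]]]]]]]
[S [NP [Det some] [N park]] [VP [V showed] [NP [NP [NP [Det every] [N park]] [PP [P above] [NP [Det every] [N grammar]]]] [PP [P above] [NP [Det some] [N grammar]]]]]]
The trees differ in how a recursive rule is bracketed over the same span.

5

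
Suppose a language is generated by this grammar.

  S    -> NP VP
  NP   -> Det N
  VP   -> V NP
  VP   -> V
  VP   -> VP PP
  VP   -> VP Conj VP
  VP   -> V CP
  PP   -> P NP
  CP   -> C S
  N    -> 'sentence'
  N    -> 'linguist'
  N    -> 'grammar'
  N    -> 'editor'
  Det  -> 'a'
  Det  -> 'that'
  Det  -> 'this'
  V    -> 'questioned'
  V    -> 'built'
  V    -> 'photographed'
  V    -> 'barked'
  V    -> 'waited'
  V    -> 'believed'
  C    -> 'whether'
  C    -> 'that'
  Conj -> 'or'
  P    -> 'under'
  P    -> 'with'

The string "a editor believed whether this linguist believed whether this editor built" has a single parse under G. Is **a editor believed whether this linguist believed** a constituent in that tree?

No

[S [NP [Det a] [N editor]] [VP [V believed] [CP [C whether] [S [NP [Det this] [N linguist]] [VP [V believed] [CP [C whether] [S [NP [Det this] [N editor]] [VP [V built]]]]]]]]]
The smallest constituent containing 'a editor believed whether this linguist believed' is the S spanning 'a editor believed whether this linguist believed whether this editor built'; no single node in the tree dominates exactly the given words.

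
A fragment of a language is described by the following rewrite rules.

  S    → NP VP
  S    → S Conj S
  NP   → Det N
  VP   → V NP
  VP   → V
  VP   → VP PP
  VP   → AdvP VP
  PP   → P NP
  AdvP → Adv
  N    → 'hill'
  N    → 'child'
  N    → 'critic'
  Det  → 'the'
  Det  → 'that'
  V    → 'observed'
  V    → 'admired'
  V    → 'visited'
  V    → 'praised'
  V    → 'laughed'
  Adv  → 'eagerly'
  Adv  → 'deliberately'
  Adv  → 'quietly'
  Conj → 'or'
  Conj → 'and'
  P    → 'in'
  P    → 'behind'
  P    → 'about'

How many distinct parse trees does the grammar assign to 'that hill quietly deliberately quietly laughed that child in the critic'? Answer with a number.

Two of the 4 distinct bracketings:
[S [NP [Det that] [N hill]] [VP [VP [AdvP [Adv quietly]] [VP [AdvP [Adv deliberately]] [VP [AdvP [Adv quietly]] [VP [V laughed] [NP [Det that] [N child]]]]]] [PP [P in] [NP [Det the] [N critic]]]]]
[S [NP [Det that] [N hill]] [VP [AdvP [Adv quietly]] [VP [VP [AdvP [Adv deliberately]] [VP [AdvP [Adv quietly]] [VP [V laughed] [NP [Det that] [N child]]]]] [PP [P in] [NP [Det the] [N critic]]]]]]
The trees differ in how a recursive rule is bracketed over the same span.

4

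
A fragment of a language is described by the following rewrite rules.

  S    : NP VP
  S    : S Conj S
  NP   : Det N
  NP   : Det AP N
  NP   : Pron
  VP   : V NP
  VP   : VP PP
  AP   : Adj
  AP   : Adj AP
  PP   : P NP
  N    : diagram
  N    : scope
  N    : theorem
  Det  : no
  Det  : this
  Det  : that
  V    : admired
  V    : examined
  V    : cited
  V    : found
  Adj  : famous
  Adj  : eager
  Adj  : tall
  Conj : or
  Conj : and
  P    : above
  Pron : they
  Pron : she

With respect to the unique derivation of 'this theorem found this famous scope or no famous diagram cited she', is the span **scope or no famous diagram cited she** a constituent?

No

[S [S [NP [Det this] [N theorem]] [VP [V found] [NP [Det this] [AP [Adj famous]] [N scope]]]] [Conj or] [S [NP [Det no] [AP [Adj famous]] [N diagram]] [VP [V cited] [NP [Pron she]]]]]
The smallest constituent containing 'scope or no famous diagram cited she' is the S spanning 'this theorem found this famous scope or no famous diagram cited she'; no single node in the tree dominates exactly the given words.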